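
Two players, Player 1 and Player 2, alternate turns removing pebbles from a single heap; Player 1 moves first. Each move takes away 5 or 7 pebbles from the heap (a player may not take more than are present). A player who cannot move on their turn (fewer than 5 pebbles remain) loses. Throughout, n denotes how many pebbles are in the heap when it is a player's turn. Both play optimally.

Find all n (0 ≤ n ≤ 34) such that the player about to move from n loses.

0, 1, 2, 3, 4, 12, 13, 14, 15, 16, 24, 25, 26, 27, 28

Use the standard recursion: the mover loses at a terminal position; elsewhere, the mover wins exactly when some move hands the opponent an L position.
n=0: no move → L
n=1: no move → L
n=2: no move → L
n=3: no move → L
n=4: no move → L
n=5: can move to 0, which is L ⇒ W
n=6: can move to 1, which is L ⇒ W
n=7: can move to 2, which is L ⇒ W
n=8: can move to 3, which is L ⇒ W
n=9: can move to 4, which is L ⇒ W
n=10: can move to 3, which is L ⇒ W
n=11: can move to 4, which is L ⇒ W
n=12: moves to 7(W), 5(W); every one is W ⇒ L
n=13: moves to 8(W), 6(W); every one is W ⇒ L
n=14: moves to 9(W), 7(W); every one is W ⇒ L
n=15: moves to 10(W), 8(W); every one is W ⇒ L
n=16: moves to 11(W), 9(W); every one is W ⇒ L
n=17: can move to 12, which is L ⇒ W
n=18: can move to 13, which is L ⇒ W
n=19: can move to 14, which is L ⇒ W
n=20: can move to 15, which is L ⇒ W
n=21: can move to 16, which is L ⇒ W
n=22: can move to 15, which is L ⇒ W
n=23: can move to 16, which is L ⇒ W
n=24: moves to 19(W), 17(W); every one is W ⇒ L
n=25: moves to 20(W), 18(W); every one is W ⇒ L
n=26: moves to 21(W), 19(W); every one is W ⇒ L
n=27: moves to 22(W), 20(W); every one is W ⇒ L
n=28: moves to 23(W), 21(W); every one is W ⇒ L
n=29: can move to 24, which is L ⇒ W
n=30: can move to 25, which is L ⇒ W
n=31: can move to 26, which is L ⇒ W
n=32: can move to 27, which is L ⇒ W
n=33: can move to 28, which is L ⇒ W
n=34: can move to 27, which is L ⇒ W
The losing starting values of n are exactly the entries labelled L in this table (15 of them).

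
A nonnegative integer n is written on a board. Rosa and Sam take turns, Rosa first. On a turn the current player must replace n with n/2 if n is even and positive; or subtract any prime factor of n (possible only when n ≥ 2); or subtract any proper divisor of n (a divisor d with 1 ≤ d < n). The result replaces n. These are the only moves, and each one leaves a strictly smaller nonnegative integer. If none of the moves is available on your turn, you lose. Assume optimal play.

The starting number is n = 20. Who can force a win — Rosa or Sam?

Label each position W (a win for the player to move) or L (a loss). A position with no legal move is L; any other position is W exactly when some move reaches an L, and L when every move reaches a W.
n=0: no move → L
n=1: no move → L
n=2: →0(L), so W
n=3: →0(L), so W
n=4: →2(W), 3(W) — all W, so L
n=5: →0(L), so W
n=6: →4(L), so W
n=7: →0(L), so W
n=8: →4(L), so W
n=9: →6(W), 8(W) — all W, so L
n=10: →9(L), so W
n=11: →0(L), so W
n=12: →9(L), so W
n=13: →0(L), so W
n=14: →7(W), 12(W), 13(W) — all W, so L
n=15: →14(L), so W
n=16: →14(L), so W
n=17: →0(L), so W
n=18: →9(L), so W
n=19: →0(L), so W
n=20: →10(W), 15(W), 16(W), 18(W), 19(W) — all W, so L
Every move from 20 reaches a W position, so the mover loses.

Sam wins.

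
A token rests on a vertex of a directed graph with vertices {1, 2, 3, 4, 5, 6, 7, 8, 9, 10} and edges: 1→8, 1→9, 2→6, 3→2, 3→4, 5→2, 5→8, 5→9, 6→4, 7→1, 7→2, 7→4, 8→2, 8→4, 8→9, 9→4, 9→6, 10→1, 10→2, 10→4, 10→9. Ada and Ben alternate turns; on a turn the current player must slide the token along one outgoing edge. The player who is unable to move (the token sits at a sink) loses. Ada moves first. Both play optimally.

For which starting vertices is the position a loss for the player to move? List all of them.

1, 2, 4

Positions with no move are L. A position that does have a move is losing for the player to move precisely when every available move leads to a winning position for the opponent. Fill in the labels:
Every edge goes from a vertex to one that appears earlier in the order 4, 6, 9, 2, 8, 3, 5, 1, 10, 7, so processing vertices in that order labels each vertex after all of its successors.
4: no outgoing edge → L
6: can move to 4, which is L ⇒ W
9: can move to 4, which is L ⇒ W
2: the only move is to 6(W), a W ⇒ L
8: can move to 2, which is L ⇒ W
3: can move to 2, which is L ⇒ W
5: can move to 2, which is L ⇒ W
1: moves to 8(W), 9(W); every one is W ⇒ L
10: can move to 1, which is L ⇒ W
7: can move to 1, which is L ⇒ W
The losing starting vertices are exactly the entries labelled L in this table (3 of them).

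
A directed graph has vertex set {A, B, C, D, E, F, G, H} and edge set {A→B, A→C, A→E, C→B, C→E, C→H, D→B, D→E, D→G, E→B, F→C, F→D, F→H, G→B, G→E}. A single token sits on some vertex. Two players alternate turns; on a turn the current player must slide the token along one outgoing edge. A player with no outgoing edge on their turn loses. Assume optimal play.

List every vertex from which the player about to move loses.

Use the standard recursion: the mover loses at a terminal position; elsewhere, the mover wins exactly when some move hands the opponent an L position.
Every edge goes from a vertex to one that appears earlier in the order H, B, E, C, G, D, F, A, so processing vertices in that order labels each vertex after all of its successors.
H: no outgoing edge → L
B: no outgoing edge → L
E: reaches L-position B → W
C: reaches L-position B → W
G: reaches L-position B → W
D: reaches L-position B → W
F: reaches L-position H → W
A: reaches L-position B → W
Reading off the rows marked L gives the requested list; there are 2 such vertices.

B, H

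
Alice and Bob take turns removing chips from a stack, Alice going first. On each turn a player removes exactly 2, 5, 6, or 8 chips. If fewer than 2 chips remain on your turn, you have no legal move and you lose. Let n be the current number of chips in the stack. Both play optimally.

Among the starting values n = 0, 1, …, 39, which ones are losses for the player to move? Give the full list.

0, 1, 4, 11, 14, 15, 18, 25, 28, 29, 32, 39

Work bottom-up. With no move the player to move loses. Otherwise the position is W if at least one move leads to an L position for the opponent, and L if every move leads to a W.
n=0: no move → L
n=1: no move → L
n=2: can move to 0, which is L ⇒ W
n=3: can move to 1, which is L ⇒ W
n=4: the only move is to 2(W), a W ⇒ L
n=5: can move to 0, which is L ⇒ W
n=6: can move to 4, which is L ⇒ W
n=7: can move to 1, which is L ⇒ W
n=8: can move to 0, which is L ⇒ W
n=9: can move to 4, which is L ⇒ W
n=10: can move to 4, which is L ⇒ W
n=11: moves to 9(W), 6(W), 5(W), 3(W); every one is W ⇒ L
n=12: can move to 4, which is L ⇒ W
n=13: can move to 11, which is L ⇒ W
n=14: moves to 12(W), 9(W), 8(W), 6(W); every one is W ⇒ L
n=15: moves to 13(W), 10(W), 9(W), 7(W); every one is W ⇒ L
n=16: can move to 14, which is L ⇒ W
n=17: can move to 15, which is L ⇒ W
n=18: moves to 16(W), 13(W), 12(W), 10(W); every one is W ⇒ L
n=19: can move to 14, which is L ⇒ W
n=20: can move to 18, which is L ⇒ W
n=21: can move to 15, which is L ⇒ W
n=22: can move to 14, which is L ⇒ W
n=23: can move to 18, which is L ⇒ W
n=24: can move to 18, which is L ⇒ W
n=25: moves to 23(W), 20(W), 19(W), 17(W); every one is W ⇒ L
n=26: can move to 18, which is L ⇒ W
n=27: can move to 25, which is L ⇒ W
n=28: moves to 26(W), 23(W), 22(W), 20(W); every one is W ⇒ L
n=29: moves to 27(W), 24(W), 23(W), 21(W); every one is W ⇒ L
n=30: can move to 28, which is L ⇒ W
n=31: can move to 29, which is L ⇒ W
n=32: moves to 30(W), 27(W), 26(W), 24(W); every one is W ⇒ L
n=33: can move to 28, which is L ⇒ W
n=34: can move to 32, which is L ⇒ W
n=35: can move to 29, which is L ⇒ W
n=36: can move to 28, which is L ⇒ W
n=37: can move to 32, which is L ⇒ W
n=38: can move to 32, which is L ⇒ W
n=39: moves to 37(W), 34(W), 33(W), 31(W); every one is W ⇒ L
The losing starting values of n are exactly the entries labelled L in this table (12 of them).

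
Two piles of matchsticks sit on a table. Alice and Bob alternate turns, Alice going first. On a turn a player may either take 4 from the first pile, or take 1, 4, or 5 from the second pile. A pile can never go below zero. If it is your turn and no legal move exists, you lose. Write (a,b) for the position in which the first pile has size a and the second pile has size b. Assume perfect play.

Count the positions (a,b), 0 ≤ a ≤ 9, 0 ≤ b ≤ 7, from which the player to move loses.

20

Compute win/loss labels from the base case upward. A position with no move is L. Any other position is W if it can reach an L in one move, else L.
Every move lowers a or b (never raises either), so fill the grid row by row in increasing a, and left to right within a row: each cell's successors are then already labelled.
      b=0  b=1  b=2  b=3  b=4  b=5  b=6  b=7
a=0:    L    W    L    W    W    W    W    W
a=1:    L    W    L    W    W    W    W    W
a=2:    L    W    L    W    W    W    W    W
a=3:    L    W    L    W    W    W    W    W
a=4:    W    L    W    L    W    W    W    W
a=5:    W    L    W    L    W    W    W    W
a=6:    W    L    W    L    W    W    W    W
a=7:    W    L    W    L    W    W    W    W
a=8:    L    W    L    W    W    W    W    W
a=9:    L    W    L    W    W    W    W    W
Cells with no legal move (terminal, hence L): (0,0), (1,0), (2,0), (3,0).
The remaining L cells, each justified by listing all of its moves:
(0,2): the only move is to (0,1)(W), a W ⇒ L
(1,2): the only move is to (1,1)(W), a W ⇒ L
(2,2): the only move is to (2,1)(W), a W ⇒ L
(3,2): the only move is to (3,1)(W), a W ⇒ L
(4,1): moves to (0,1)(W), (4,0)(W); every one is W ⇒ L
(4,3): moves to (0,3)(W), (4,2)(W); every one is W ⇒ L
(5,1): moves to (1,1)(W), (5,0)(W); every one is W ⇒ L
(5,3): moves to (1,3)(W), (5,2)(W); every one is W ⇒ L
(6,1): moves to (2,1)(W), (6,0)(W); every one is W ⇒ L
(6,3): moves to (2,3)(W), (6,2)(W); every one is W ⇒ L
(7,1): moves to (3,1)(W), (7,0)(W); every one is W ⇒ L
(7,3): moves to (3,3)(W), (7,2)(W); every one is W ⇒ L
(8,0): the only move is to (4,0)(W), a W ⇒ L
(8,2): moves to (4,2)(W), (8,1)(W); every one is W ⇒ L
(9,0): the only move is to (5,0)(W), a W ⇒ L
(9,2): moves to (5,2)(W), (9,1)(W); every one is W ⇒ L
Every other cell has at least one move into one of the L cells above, so it is W.
L cells per row: a=0: 2, a=1: 2, a=2: 2, a=3: 2, a=4: 2, a=5: 2, a=6: 2, a=7: 2, a=8: 2, a=9: 2; total 20.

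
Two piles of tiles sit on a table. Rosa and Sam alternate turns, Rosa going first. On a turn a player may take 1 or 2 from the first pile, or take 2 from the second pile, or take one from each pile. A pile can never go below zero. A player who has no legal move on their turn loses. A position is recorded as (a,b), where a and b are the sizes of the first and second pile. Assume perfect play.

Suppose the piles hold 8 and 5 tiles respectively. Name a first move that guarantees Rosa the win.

Work bottom-up. With no move the player to move loses. Otherwise the position is W if at least one move leads to an L position for the opponent, and L if every move leads to a W.
No move ever increases a pile, so every position that can arise here has a ≤ 8 and b ≤ 5; it is enough to label the cells with 0 ≤ a ≤ 8 and 0 ≤ b ≤ 5.
Every move lowers a or b (never raises either), so fill the grid row by row in increasing a, and left to right within a row: each cell's successors are then already labelled.
      b=0  b=1  b=2  b=3  b=4  b=5
a=0:    L    L    W    W    L    L
a=1:    W    W    W    L    W    W
a=2:    W    W    L    W    W    W
a=3:    L    L    W    W    L    L
a=4:    W    W    W    L    W    W
a=5:    W    W    L    W    W    W
a=6:    L    L    W    W    L    L
a=7:    W    W    W    L    W    W
a=8:    W    W    L    W    W    W
Cells with no legal move (terminal, hence L): (0,0), (0,1).
The remaining L cells, each justified by listing all of its moves:
(0,4): L (sole option (0,2)(W) is W)
(0,5): L (sole option (0,3)(W) is W)
(1,3): L (options (0,3)(W), (1,1)(W), (0,2)(W) are all W)
(2,2): L (options (1,2)(W), (0,2)(W), (2,0)(W), (1,1)(W) are all W)
(3,0): L (options (2,0)(W), (1,0)(W) are all W)
(3,1): L (options (2,1)(W), (1,1)(W), (2,0)(W) are all W)
(3,4): L (options (2,4)(W), (1,4)(W), (3,2)(W), (2,3)(W) are all W)
(3,5): L (options (2,5)(W), (1,5)(W), (3,3)(W), (2,4)(W) are all W)
(4,3): L (options (3,3)(W), (2,3)(W), (4,1)(W), (3,2)(W) are all W)
(5,2): L (options (4,2)(W), (3,2)(W), (5,0)(W), (4,1)(W) are all W)
(6,0): L (options (5,0)(W), (4,0)(W) are all W)
(6,1): L (options (5,1)(W), (4,1)(W), (5,0)(W) are all W)
(6,4): L (options (5,4)(W), (4,4)(W), (6,2)(W), (5,3)(W) are all W)
(6,5): L (options (5,5)(W), (4,5)(W), (6,3)(W), (5,4)(W) are all W)
(7,3): L (options (6,3)(W), (5,3)(W), (7,1)(W), (6,2)(W) are all W)
(8,2): L (options (7,2)(W), (6,2)(W), (8,0)(W), (7,1)(W) are all W)
Every other cell has at least one move into one of the L cells above, so it is W.
From (8,5), the L positions reachable in one move are: (6,5).

Move to (6,5).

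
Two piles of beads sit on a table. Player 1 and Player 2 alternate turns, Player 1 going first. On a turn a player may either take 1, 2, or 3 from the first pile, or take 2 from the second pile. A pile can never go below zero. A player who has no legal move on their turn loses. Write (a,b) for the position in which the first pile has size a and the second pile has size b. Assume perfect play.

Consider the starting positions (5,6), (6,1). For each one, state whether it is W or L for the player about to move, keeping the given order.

(5,6): L, (6,1): W

Classify positions by backward induction: terminal positions (no move available) are L. From any other position, the mover wins iff some move reaches an L.
No move ever increases a pile, so every position that can arise here has a ≤ 6 and b ≤ 6; it is enough to label the cells with 0 ≤ a ≤ 6 and 0 ≤ b ≤ 6.
Every move lowers a or b (never raises either), so fill the grid row by row in increasing a, and left to right within a row: each cell's successors are then already labelled.
      b=0  b=1  b=2  b=3  b=4  b=5  b=6
a=0:    L    L    W    W    L    L    W
a=1:    W    W    L    L    W    W    L
a=2:    W    W    W    W    W    W    W
a=3:    W    W    W    W    W    W    W
a=4:    L    L    W    W    L    L    W
a=5:    W    W    L    L    W    W    L
a=6:    W    W    W    W    W    W    W
Cells with no legal move (terminal, hence L): (0,0), (0,1).
The remaining L cells, each justified by listing all of its moves:
(0,4): only reaches (0,2)(W), which is W → L
(0,5): only reaches (0,3)(W), which is W → L
(1,2): only reaches (0,2)(W), (1,0)(W), all W → L
(1,3): only reaches (0,3)(W), (1,1)(W), all W → L
(1,6): only reaches (0,6)(W), (1,4)(W), all W → L
(4,0): only reaches (3,0)(W), (2,0)(W), (1,0)(W), all W → L
(4,1): only reaches (3,1)(W), (2,1)(W), (1,1)(W), all W → L
(4,4): only reaches (3,4)(W), (2,4)(W), (1,4)(W), (4,2)(W), all W → L
(4,5): only reaches (3,5)(W), (2,5)(W), (1,5)(W), (4,3)(W), all W → L
(5,2): only reaches (4,2)(W), (3,2)(W), (2,2)(W), (5,0)(W), all W → L
(5,3): only reaches (4,3)(W), (3,3)(W), (2,3)(W), (5,1)(W), all W → L
(5,6): only reaches (4,6)(W), (3,6)(W), (2,6)(W), (5,4)(W), all W → L
Every other cell has at least one move into one of the L cells above, so it is W.
(5,6): one of the L cells justified above, so L
(6,1): the move to (4,1) reaches an L cell, so W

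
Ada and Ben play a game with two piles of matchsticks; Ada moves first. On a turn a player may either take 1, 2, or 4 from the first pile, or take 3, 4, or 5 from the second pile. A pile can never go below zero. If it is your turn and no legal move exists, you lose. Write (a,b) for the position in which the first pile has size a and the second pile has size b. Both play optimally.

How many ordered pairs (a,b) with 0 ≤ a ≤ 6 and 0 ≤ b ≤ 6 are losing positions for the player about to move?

Work bottom-up. With no move the player to move loses. Otherwise the position is W if at least one move leads to an L position for the opponent, and L if every move leads to a W.
Every move lowers a or b (never raises either), so fill the grid row by row in increasing a, and left to right within a row: each cell's successors are then already labelled.
      b=0  b=1  b=2  b=3  b=4  b=5  b=6
a=0:    L    L    L    W    W    W    W
a=1:    W    W    W    L    L    L    W
a=2:    W    W    W    W    W    W    L
a=3:    L    L    L    W    W    W    W
a=4:    W    W    W    L    L    L    W
a=5:    W    W    W    W    W    W    L
a=6:    L    L    L    W    W    W    W
Cells with no legal move (terminal, hence L): (0,0), (0,1), (0,2).
The remaining L cells, each justified by listing all of its moves:
(1,3): only reaches (0,3)(W), (1,0)(W), all W → L
(1,4): only reaches (0,4)(W), (1,1)(W), (1,0)(W), all W → L
(1,5): only reaches (0,5)(W), (1,2)(W), (1,1)(W), (1,0)(W), all W → L
(2,6): only reaches (1,6)(W), (0,6)(W), (2,3)(W), (2,2)(W), (2,1)(W), all W → L
(3,0): only reaches (2,0)(W), (1,0)(W), all W → L
(3,1): only reaches (2,1)(W), (1,1)(W), all W → L
(3,2): only reaches (2,2)(W), (1,2)(W), all W → L
(4,3): only reaches (3,3)(W), (2,3)(W), (0,3)(W), (4,0)(W), all W → L
(4,4): only reaches (3,4)(W), (2,4)(W), (0,4)(W), (4,1)(W), (4,0)(W), all W → L
(4,5): only reaches (3,5)(W), (2,5)(W), (0,5)(W), (4,2)(W), (4,1)(W), (4,0)(W), all W → L
(5,6): only reaches (4,6)(W), (3,6)(W), (1,6)(W), (5,3)(W), (5,2)(W), (5,1)(W), all W → L
(6,0): only reaches (5,0)(W), (4,0)(W), (2,0)(W), all W → L
(6,1): only reaches (5,1)(W), (4,1)(W), (2,1)(W), all W → L
(6,2): only reaches (5,2)(W), (4,2)(W), (2,2)(W), all W → L
Every other cell has at least one move into one of the L cells above, so it is W.
L cells per row: a=0: 3, a=1: 3, a=2: 1, a=3: 3, a=4: 3, a=5: 1, a=6: 3; total 17.

17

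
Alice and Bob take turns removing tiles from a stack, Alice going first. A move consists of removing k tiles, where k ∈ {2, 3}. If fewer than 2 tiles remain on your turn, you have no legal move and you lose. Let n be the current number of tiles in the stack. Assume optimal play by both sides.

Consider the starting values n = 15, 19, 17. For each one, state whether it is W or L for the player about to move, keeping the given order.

Use the standard recursion: the mover loses at a terminal position; elsewhere, the mover wins exactly when some move hands the opponent an L position.
n=0: no move → L
n=1: no move → L
n=2: reaches L-position 0 → W
n=3: reaches L-position 1 → W
n=4: reaches L-position 1 → W
n=5: only reaches 3(W), 2(W), all W → L
n=6: only reaches 4(W), 3(W), all W → L
n=7: reaches L-position 5 → W
n=8: reaches L-position 6 → W
n=9: reaches L-position 6 → W
n=10: only reaches 8(W), 7(W), all W → L
n=11: only reaches 9(W), 8(W), all W → L
n=12: reaches L-position 10 → W
n=13: reaches L-position 11 → W
n=14: reaches L-position 11 → W
n=15: only reaches 13(W), 12(W), all W → L
n=16: only reaches 14(W), 13(W), all W → L
n=17: reaches L-position 15 → W
n=18: reaches L-position 16 → W
n=19: reaches L-position 16 → W

15: L, 19: W, 17: W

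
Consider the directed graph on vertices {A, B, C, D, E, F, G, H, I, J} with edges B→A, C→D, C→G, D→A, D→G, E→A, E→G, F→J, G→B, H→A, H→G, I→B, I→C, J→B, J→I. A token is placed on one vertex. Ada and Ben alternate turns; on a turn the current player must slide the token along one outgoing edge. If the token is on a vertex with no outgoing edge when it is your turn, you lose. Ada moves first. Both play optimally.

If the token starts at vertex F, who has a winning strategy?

Ben wins.

Build the W/L table. Terminal = L. A non-terminal position is W if it has a move to some L; otherwise it is L.
Every edge goes from a vertex to one that appears earlier in the order A, B, G, D, C, I, J, F, E, H, so processing vertices in that order labels each vertex after all of its successors.
A: no outgoing edge → L
B: W (go to A, an L position)
G: L (sole option B(W) is W)
D: W (go to G, an L position)
C: W (go to G, an L position)
I: L (options C(W), B(W) are all W)
J: W (go to I, an L position)
F: L (sole option J(W) is W)
E: W (go to G, an L position)
H: W (go to G, an L position)
Every move from F reaches a W position, so the mover loses.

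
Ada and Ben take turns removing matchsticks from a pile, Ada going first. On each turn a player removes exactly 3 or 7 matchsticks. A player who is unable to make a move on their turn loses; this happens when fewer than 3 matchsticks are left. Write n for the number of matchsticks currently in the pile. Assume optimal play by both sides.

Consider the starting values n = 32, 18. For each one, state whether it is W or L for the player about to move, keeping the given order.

Compute win/loss labels from the base case upward. A position with no move is L. Any other position is W if it can reach an L in one move, else L.
n=0: no move → L
n=1: no move → L
n=2: no move → L
n=3: W (go to 0, an L position)
n=4: W (go to 1, an L position)
n=5: W (go to 2, an L position)
n=6: L (sole option 3(W) is W)
n=7: W (go to 0, an L position)
n=8: W (go to 1, an L position)
n=9: W (go to 6, an L position)
n=10: L (options 7(W), 3(W) are all W)
n=11: L (options 8(W), 4(W) are all W)
n=12: L (options 9(W), 5(W) are all W)
n=13: W (go to 10, an L position)
n=14: W (go to 11, an L position)
n=15: W (go to 12, an L position)
n=16: L (options 13(W), 9(W) are all W)
n=17: W (go to 10, an L position)
n=18: W (go to 11, an L position)
n=19: W (go to 16, an L position)
n=20: L (options 17(W), 13(W) are all W)
n=21: L (options 18(W), 14(W) are all W)
n=22: L (options 19(W), 15(W) are all W)
n=23: W (go to 20, an L position)
n=24: W (go to 21, an L position)
n=25: W (go to 22, an L position)
n=26: L (options 23(W), 19(W) are all W)
n=27: W (go to 20, an L position)
n=28: W (go to 21, an L position)
n=29: W (go to 26, an L position)
n=30: L (options 27(W), 23(W) are all W)
n=31: L (options 28(W), 24(W) are all W)
n=32: L (options 29(W), 25(W) are all W)

32: L, 18: W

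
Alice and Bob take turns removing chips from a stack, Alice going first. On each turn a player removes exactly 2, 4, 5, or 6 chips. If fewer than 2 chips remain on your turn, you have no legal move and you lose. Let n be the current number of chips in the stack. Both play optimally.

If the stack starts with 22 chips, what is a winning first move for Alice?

Work bottom-up. With no move the player to move loses. Otherwise the position is W if at least one move leads to an L position for the opponent, and L if every move leads to a W.
n=0: no move → L
n=1: no move → L
n=2: →0(L), so W
n=3: →1(L), so W
n=4: →0(L), so W
n=5: →1(L), so W
n=6: →1(L), so W
n=7: →1(L), so W
n=8: →6(W), 4(W), 3(W), 2(W) — all W, so L
n=9: →7(W), 5(W), 4(W), 3(W) — all W, so L
n=10: →8(L), so W
n=11: →9(L), so W
n=12: →8(L), so W
n=13: →9(L), so W
n=14: →9(L), so W
n=15: →9(L), so W
n=16: →14(W), 12(W), 11(W), 10(W) — all W, so L
n=17: →15(W), 13(W), 12(W), 11(W) — all W, so L
n=18: →16(L), so W
n=19: →17(L), so W
n=20: →16(L), so W
n=21: →17(L), so W
n=22: →17(L), so W
From 22, the L positions reachable in one move are: 17, 16. Any move reaching one of these is winning.

Remove 5, leaving 17.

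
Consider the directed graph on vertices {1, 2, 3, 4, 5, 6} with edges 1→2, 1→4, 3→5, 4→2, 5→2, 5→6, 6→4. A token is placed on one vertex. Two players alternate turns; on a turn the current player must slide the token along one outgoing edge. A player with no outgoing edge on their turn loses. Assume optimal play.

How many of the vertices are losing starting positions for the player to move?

Classify positions by backward induction: terminal positions (no move available) are L. From any other position, the mover wins iff some move reaches an L.
Every edge goes from a vertex to one that appears earlier in the order 2, 4, 6, 1, 5, 3, so processing vertices in that order labels each vertex after all of its successors.
2: no outgoing edge → L
4: reaches L-position 2 → W
6: only reaches 4(W), which is W → L
1: reaches L-position 2 → W
5: reaches L-position 6 → W
3: only reaches 5(W), which is W → L
The L vertices are 2, 3, 6; that is 3 in all.

3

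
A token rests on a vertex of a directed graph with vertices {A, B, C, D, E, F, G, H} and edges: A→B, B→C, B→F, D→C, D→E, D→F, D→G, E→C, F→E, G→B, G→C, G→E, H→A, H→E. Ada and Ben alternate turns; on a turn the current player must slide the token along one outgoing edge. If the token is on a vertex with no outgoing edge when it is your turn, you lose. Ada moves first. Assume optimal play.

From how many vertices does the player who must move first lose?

Work bottom-up. With no move the player to move loses. Otherwise the position is W if at least one move leads to an L position for the opponent, and L if every move leads to a W.
Every edge goes from a vertex to one that appears earlier in the order C, E, F, B, G, A, H, D, so processing vertices in that order labels each vertex after all of its successors.
C: no outgoing edge → L
E: can move to C, which is L ⇒ W
F: the only move is to E(W), a W ⇒ L
B: can move to F, which is L ⇒ W
G: can move to C, which is L ⇒ W
A: the only move is to B(W), a W ⇒ L
H: can move to A, which is L ⇒ W
D: can move to F, which is L ⇒ W
The L vertices are A, C, F; that is 3 in all.

3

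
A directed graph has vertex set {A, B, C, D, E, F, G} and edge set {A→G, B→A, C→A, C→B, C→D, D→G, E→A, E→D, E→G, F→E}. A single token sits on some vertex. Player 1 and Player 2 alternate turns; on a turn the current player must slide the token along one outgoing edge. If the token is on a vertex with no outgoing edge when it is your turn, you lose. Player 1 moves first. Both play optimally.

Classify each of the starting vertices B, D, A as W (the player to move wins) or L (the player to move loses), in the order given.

Positions with no move are L. A position that does have a move is losing for the player to move precisely when every available move leads to a winning position for the opponent. Fill in the labels:
Every edge goes from a vertex to one that appears earlier in the order G, D, A, E, B, C, F, so processing vertices in that order labels each vertex after all of its successors.
G: no outgoing edge → L
D: →G(L), so W
A: →G(L), so W
E: →G(L), so W
B: →A(W) only, which is W, so L
C: →B(L), so W
F: →E(W) only, which is W, so L

B: L, D: W, A: W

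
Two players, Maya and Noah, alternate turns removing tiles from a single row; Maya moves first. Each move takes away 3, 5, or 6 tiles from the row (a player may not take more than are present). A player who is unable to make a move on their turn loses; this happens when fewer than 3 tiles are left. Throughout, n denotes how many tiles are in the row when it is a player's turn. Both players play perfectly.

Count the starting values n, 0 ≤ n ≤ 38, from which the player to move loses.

Work bottom-up. With no move the player to move loses. Otherwise the position is W if at least one move leads to an L position for the opponent, and L if every move leads to a W.
n=0: no move → L
n=1: no move → L
n=2: no move → L
n=3: →0(L), so W
n=4: →1(L), so W
n=5: →2(L), so W
n=6: →1(L), so W
n=7: →2(L), so W
n=8: →2(L), so W
n=9: →6(W), 4(W), 3(W) — all W, so L
n=10: →7(W), 5(W), 4(W) — all W, so L
n=11: →8(W), 6(W), 5(W) — all W, so L
n=12: →9(L), so W
n=13: →10(L), so W
n=14: →11(L), so W
n=15: →10(L), so W
n=16: →11(L), so W
n=17: →11(L), so W
n=18: →15(W), 13(W), 12(W) — all W, so L
n=19: →16(W), 14(W), 13(W) — all W, so L
n=20: →17(W), 15(W), 14(W) — all W, so L
n=21: →18(L), so W
n=22: →19(L), so W
n=23: →20(L), so W
n=24: →19(L), so W
n=25: →20(L), so W
n=26: →20(L), so W
n=27: →24(W), 22(W), 21(W) — all W, so L
n=28: →25(W), 23(W), 22(W) — all W, so L
n=29: →26(W), 24(W), 23(W) — all W, so L
n=30: →27(L), so W
n=31: →28(L), so W
n=32: →29(L), so W
n=33: →28(L), so W
n=34: →29(L), so W
n=35: →29(L), so W
n=36: →33(W), 31(W), 30(W) — all W, so L
n=37: →34(W), 32(W), 31(W) — all W, so L
n=38: →35(W), 33(W), 32(W) — all W, so L
L entries with 0 ≤ n ≤ 38: n = 0, 1, 2, 9, 10, 11, 18, 19, 20, 27, 28, 29, 36, 37, 38; that makes 15.

15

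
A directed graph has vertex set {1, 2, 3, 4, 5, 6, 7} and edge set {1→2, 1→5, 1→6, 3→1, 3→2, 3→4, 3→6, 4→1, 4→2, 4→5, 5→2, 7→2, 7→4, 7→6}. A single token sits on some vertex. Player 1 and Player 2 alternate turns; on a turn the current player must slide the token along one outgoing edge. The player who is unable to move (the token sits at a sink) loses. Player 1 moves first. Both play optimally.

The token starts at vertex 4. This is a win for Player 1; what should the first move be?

Positions with no move are L. A position that does have a move is losing for the player to move precisely when every available move leads to a winning position for the opponent. Fill in the labels:
Every edge goes from a vertex to one that appears earlier in the order 6, 2, 5, 1, 4, 3, 7, so processing vertices in that order labels each vertex after all of its successors.
6: no outgoing edge → L
2: no outgoing edge → L
5: →2(L), so W
1: →2(L), so W
4: →2(L), so W
3: →2(L), so W
7: →2(L), so W
From 4, the L positions reachable in one move are: 2.

Move to 2.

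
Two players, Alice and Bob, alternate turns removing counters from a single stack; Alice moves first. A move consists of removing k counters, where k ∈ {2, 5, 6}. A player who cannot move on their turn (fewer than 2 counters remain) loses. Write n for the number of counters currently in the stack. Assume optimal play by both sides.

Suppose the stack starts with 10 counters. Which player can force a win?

Alice wins.

Use the standard recursion: the mover loses at a terminal position; elsewhere, the mover wins exactly when some move hands the opponent an L position.
n=0: no move → L
n=1: no move → L
n=2: W (go to 0, an L position)
n=3: W (go to 1, an L position)
n=4: L (sole option 2(W) is W)
n=5: W (go to 0, an L position)
n=6: W (go to 4, an L position)
n=7: W (go to 1, an L position)
n=8: L (options 6(W), 3(W), 2(W) are all W)
n=9: W (go to 4, an L position)
n=10: W (go to 8, an L position)
The starting position 10 is W: Alice should remove 2, leaving 8, handing over an L position.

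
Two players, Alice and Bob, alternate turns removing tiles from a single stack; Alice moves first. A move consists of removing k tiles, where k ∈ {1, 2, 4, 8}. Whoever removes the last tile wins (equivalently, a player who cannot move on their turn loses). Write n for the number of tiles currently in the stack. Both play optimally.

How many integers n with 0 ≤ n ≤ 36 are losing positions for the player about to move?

13

Use the standard recursion: the mover loses at a terminal position; elsewhere, the mover wins exactly when some move hands the opponent an L position.
n=0: no move → L
n=1: →0(L), so W
n=2: →0(L), so W
n=3: →2(W), 1(W) — all W, so L
n=4: →3(L), so W
n=5: →3(L), so W
n=6: →5(W), 4(W), 2(W) — all W, so L
n=7: →6(L), so W
n=8: →6(L), so W
n=9: →8(W), 7(W), 5(W), 1(W) — all W, so L
n=10: →9(L), so W
n=11: →9(L), so W
n=12: →11(W), 10(W), 8(W), 4(W) — all W, so L
n=13: →12(L), so W
n=14: →12(L), so W
n=15: →14(W), 13(W), 11(W), 7(W) — all W, so L
n=16: →15(L), so W
n=17: →15(L), so W
n=18: →17(W), 16(W), 14(W), 10(W) — all W, so L
n=19: →18(L), so W
n=20: →18(L), so W
n=21: →20(W), 19(W), 17(W), 13(W) — all W, so L
n=22: →21(L), so W
n=23: →21(L), so W
n=24: →23(W), 22(W), 20(W), 16(W) — all W, so L
n=25: →24(L), so W
n=26: →24(L), so W
n=27: →26(W), 25(W), 23(W), 19(W) — all W, so L
n=28: →27(L), so W
n=29: →27(L), so W
n=30: →29(W), 28(W), 26(W), 22(W) — all W, so L
n=31: →30(L), so W
n=32: →30(L), so W
n=33: →32(W), 31(W), 29(W), 25(W) — all W, so L
n=34: →33(L), so W
n=35: →33(L), so W
n=36: →35(W), 34(W), 32(W), 28(W) — all W, so L
L entries with 0 ≤ n ≤ 36: n = 0, 3, 6, 9, 12, 15, 18, 21, 24, 27, 30, 33, 36; that makes 13.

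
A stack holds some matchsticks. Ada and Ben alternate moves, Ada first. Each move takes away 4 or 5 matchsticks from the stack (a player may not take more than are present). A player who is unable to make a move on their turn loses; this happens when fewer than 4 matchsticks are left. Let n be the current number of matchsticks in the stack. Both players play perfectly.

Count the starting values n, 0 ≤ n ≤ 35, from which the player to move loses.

16

Compute win/loss labels from the base case upward. A position with no move is L. Any other position is W if it can reach an L in one move, else L.
n=0: no move → L
n=1: no move → L
n=2: no move → L
n=3: no move → L
n=4: W (go to 0, an L position)
n=5: W (go to 1, an L position)
n=6: W (go to 2, an L position)
n=7: W (go to 3, an L position)
n=8: W (go to 3, an L position)
n=9: L (options 5(W), 4(W) are all W)
n=10: L (options 6(W), 5(W) are all W)
n=11: L (options 7(W), 6(W) are all W)
n=12: L (options 8(W), 7(W) are all W)
n=13: W (go to 9, an L position)
n=14: W (go to 10, an L position)
n=15: W (go to 11, an L position)
n=16: W (go to 12, an L position)
n=17: W (go to 12, an L position)
n=18: L (options 14(W), 13(W) are all W)
n=19: L (options 15(W), 14(W) are all W)
n=20: L (options 16(W), 15(W) are all W)
n=21: L (options 17(W), 16(W) are all W)
n=22: W (go to 18, an L position)
n=23: W (go to 19, an L position)
n=24: W (go to 20, an L position)
n=25: W (go to 21, an L position)
n=26: W (go to 21, an L position)
n=27: L (options 23(W), 22(W) are all W)
n=28: L (options 24(W), 23(W) are all W)
n=29: L (options 25(W), 24(W) are all W)
n=30: L (options 26(W), 25(W) are all W)
n=31: W (go to 27, an L position)
n=32: W (go to 28, an L position)
n=33: W (go to 29, an L position)
n=34: W (go to 30, an L position)
n=35: W (go to 30, an L position)
L entries with 0 ≤ n ≤ 35: n = 0, 1, 2, 3, 9, 10, 11, 12, 18, 19, 20, 21, 27, 28, 29, 30; that makes 16.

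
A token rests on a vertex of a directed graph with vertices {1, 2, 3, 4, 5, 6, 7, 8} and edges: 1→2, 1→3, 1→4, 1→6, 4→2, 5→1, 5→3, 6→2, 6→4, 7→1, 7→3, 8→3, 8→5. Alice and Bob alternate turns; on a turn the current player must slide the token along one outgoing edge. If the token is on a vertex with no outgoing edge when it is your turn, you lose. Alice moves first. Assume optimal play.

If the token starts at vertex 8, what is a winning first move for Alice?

Move to 3.

Build the W/L table. Terminal = L. A non-terminal position is W if it has a move to some L; otherwise it is L.
Every edge goes from a vertex to one that appears earlier in the order 3, 2, 4, 6, 1, 5, 7, 8, so processing vertices in that order labels each vertex after all of its successors.
3: no outgoing edge → L
2: no outgoing edge → L
4: reaches L-position 2 → W
6: reaches L-position 2 → W
1: reaches L-position 2 → W
5: reaches L-position 3 → W
7: reaches L-position 3 → W
8: reaches L-position 3 → W
From 8, the L positions reachable in one move are: 3.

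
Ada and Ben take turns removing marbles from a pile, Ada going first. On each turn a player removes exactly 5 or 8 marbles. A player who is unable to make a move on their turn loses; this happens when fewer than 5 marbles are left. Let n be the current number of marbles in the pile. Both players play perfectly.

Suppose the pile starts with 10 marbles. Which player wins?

Use the standard recursion: the mover loses at a terminal position; elsewhere, the mover wins exactly when some move hands the opponent an L position.
n=0: no move → L
n=1: no move → L
n=2: no move → L
n=3: no move → L
n=4: no move → L
n=5: →0(L), so W
n=6: →1(L), so W
n=7: →2(L), so W
n=8: →3(L), so W
n=9: →4(L), so W
n=10: →2(L), so W
The starting position 10 is W: Ada should remove 8, leaving 2, handing over an L position.

Ada wins.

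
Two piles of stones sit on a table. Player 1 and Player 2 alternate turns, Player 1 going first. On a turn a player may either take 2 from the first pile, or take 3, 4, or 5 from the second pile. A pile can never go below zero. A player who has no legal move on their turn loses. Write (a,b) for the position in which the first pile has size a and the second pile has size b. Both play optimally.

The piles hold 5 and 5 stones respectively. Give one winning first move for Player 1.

Move to (3,5).

Classify positions by backward induction: terminal positions (no move available) are L. From any other position, the mover wins iff some move reaches an L.
No move ever increases a pile, so every position that can arise here has a ≤ 5 and b ≤ 5; it is enough to label the cells with 0 ≤ a ≤ 5 and 0 ≤ b ≤ 5.
Every move lowers a or b (never raises either), so fill the grid row by row in increasing a, and left to right within a row: each cell's successors are then already labelled.
      b=0  b=1  b=2  b=3  b=4  b=5
a=0:    L    L    L    W    W    W
a=1:    L    L    L    W    W    W
a=2:    W    W    W    L    L    L
a=3:    W    W    W    L    L    L
a=4:    L    L    L    W    W    W
a=5:    L    L    L    W    W    W
Cells with no legal move (terminal, hence L): (0,0), (0,1), (0,2), (1,0), (1,1), (1,2).
The remaining L cells, each justified by listing all of its moves:
(2,3): →(0,3)(W), (2,0)(W) — all W, so L
(2,4): →(0,4)(W), (2,1)(W), (2,0)(W) — all W, so L
(2,5): →(0,5)(W), (2,2)(W), (2,1)(W), (2,0)(W) — all W, so L
(3,3): →(1,3)(W), (3,0)(W) — all W, so L
(3,4): →(1,4)(W), (3,1)(W), (3,0)(W) — all W, so L
(3,5): →(1,5)(W), (3,2)(W), (3,1)(W), (3,0)(W) — all W, so L
(4,0): →(2,0)(W) only, which is W, so L
(4,1): →(2,1)(W) only, which is W, so L
(4,2): →(2,2)(W) only, which is W, so L
(5,0): →(3,0)(W) only, which is W, so L
(5,1): →(3,1)(W) only, which is W, so L
(5,2): →(3,2)(W) only, which is W, so L
Every other cell has at least one move into one of the L cells above, so it is W.
From (5,5), the L positions reachable in one move are: (3,5), (5,2), (5,1), (5,0). Any move reaching one of these is winning.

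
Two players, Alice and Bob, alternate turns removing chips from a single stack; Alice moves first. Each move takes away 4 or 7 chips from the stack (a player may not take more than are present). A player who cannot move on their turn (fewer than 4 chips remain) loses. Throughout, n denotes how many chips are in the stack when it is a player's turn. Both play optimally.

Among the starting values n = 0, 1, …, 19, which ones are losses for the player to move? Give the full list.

0, 1, 2, 3, 11, 12, 13, 14

Classify positions by backward induction: terminal positions (no move available) are L. From any other position, the mover wins iff some move reaches an L.
n=0: no move → L
n=1: no move → L
n=2: no move → L
n=3: no move → L
n=4: reaches L-position 0 → W
n=5: reaches L-position 1 → W
n=6: reaches L-position 2 → W
n=7: reaches L-position 3 → W
n=8: reaches L-position 1 → W
n=9: reaches L-position 2 → W
n=10: reaches L-position 3 → W
n=11: only reaches 7(W), 4(W), all W → L
n=12: only reaches 8(W), 5(W), all W → L
n=13: only reaches 9(W), 6(W), all W → L
n=14: only reaches 10(W), 7(W), all W → L
n=15: reaches L-position 11 → W
n=16: reaches L-position 12 → W
n=17: reaches L-position 13 → W
n=18: reaches L-position 14 → W
n=19: reaches L-position 12 → W
Reading off the rows marked L gives the requested list; there are 8 such values of n.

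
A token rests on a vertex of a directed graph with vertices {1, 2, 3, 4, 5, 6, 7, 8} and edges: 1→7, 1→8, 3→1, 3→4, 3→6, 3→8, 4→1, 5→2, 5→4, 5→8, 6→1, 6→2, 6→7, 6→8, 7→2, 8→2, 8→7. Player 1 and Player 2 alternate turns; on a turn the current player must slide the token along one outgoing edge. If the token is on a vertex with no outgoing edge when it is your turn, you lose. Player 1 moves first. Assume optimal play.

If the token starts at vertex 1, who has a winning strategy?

Player 2 wins.

Compute win/loss labels from the base case upward. A position with no move is L. Any other position is W if it can reach an L in one move, else L.
Every edge goes from a vertex to one that appears earlier in the order 2, 7, 8, 1, 6, 4, 5, 3, so processing vertices in that order labels each vertex after all of its successors.
2: no outgoing edge → L
7: reaches L-position 2 → W
8: reaches L-position 2 → W
1: only reaches 8(W), 7(W), all W → L
6: reaches L-position 1 → W
4: reaches L-position 1 → W
5: reaches L-position 2 → W
3: reaches L-position 1 → W
Every move from 1 reaches a W position, so the mover loses.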